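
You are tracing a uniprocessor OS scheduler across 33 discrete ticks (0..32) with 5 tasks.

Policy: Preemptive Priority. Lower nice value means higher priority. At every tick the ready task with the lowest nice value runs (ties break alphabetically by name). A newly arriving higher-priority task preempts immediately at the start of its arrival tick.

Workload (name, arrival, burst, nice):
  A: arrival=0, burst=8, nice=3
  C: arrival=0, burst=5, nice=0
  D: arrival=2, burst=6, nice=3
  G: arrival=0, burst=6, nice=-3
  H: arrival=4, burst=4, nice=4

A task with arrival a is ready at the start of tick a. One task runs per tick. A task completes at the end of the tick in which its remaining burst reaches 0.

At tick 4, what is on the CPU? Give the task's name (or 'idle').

t=0: ready={A,C,G} → run G
t=1: ready={A,C,G} → run G
t=2: ready={A,C,D,G} → run G
t=3: ready={A,C,D,G} → run G
t=4: ready={A,C,D,G,H} → run G
t=5: ready={A,C,D,G,H} → run G
t=6: ready={A,C,D,H} → run C
t=7: ready={A,C,D,H} → run C
t=8: ready={A,C,D,H} → run C
t=9: ready={A,C,D,H} → run C
t=10: ready={A,C,D,H} → run C
t=11: ready={A,D,H} → run A
t=12: ready={A,D,H} → run A
t=13: ready={A,D,H} → run A
t=14: ready={A,D,H} → run A
t=15: ready={A,D,H} → run A
t=16: ready={A,D,H} → run A
t=17: ready={A,D,H} → run A
t=18: ready={A,D,H} → run A
t=19: ready={D,H} → run D
t=20: ready={D,H} → run D
t=21: ready={D,H} → run D
t=22: ready={D,H} → run D
t=23: ready={D,H} → run D
t=24: ready={D,H} → run D
t=25: ready={H} → run H
t=26: ready={H} → run H
t=27: ready={H} → run H
t=28: ready={H} → run H
t=29: (idle)
t=30: (idle)
t=31: (idle)
t=32: (idle)

running at tick 4 = G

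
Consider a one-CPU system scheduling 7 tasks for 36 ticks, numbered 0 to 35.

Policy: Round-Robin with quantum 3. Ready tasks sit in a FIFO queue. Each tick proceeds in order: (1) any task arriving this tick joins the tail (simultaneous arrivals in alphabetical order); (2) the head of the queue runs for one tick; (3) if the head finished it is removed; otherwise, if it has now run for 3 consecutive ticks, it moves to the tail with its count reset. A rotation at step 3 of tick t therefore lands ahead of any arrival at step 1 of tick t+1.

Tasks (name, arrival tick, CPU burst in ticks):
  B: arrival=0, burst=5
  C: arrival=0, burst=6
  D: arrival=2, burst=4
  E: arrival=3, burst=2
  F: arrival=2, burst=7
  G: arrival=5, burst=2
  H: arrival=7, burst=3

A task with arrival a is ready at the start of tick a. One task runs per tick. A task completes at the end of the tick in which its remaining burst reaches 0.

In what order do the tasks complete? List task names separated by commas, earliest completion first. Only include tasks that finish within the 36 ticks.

completion order = B, E, G, C, H, D, F

t=0: queue=[B,C] q_used=0 → run B
t=1: queue=[B,C] q_used=1 → run B
t=2: queue=[B,C,D,F] q_used=2 → run B
t=3: queue=[C,D,F,B,E] q_used=0 → run C
t=4: queue=[C,D,F,B,E] q_used=1 → run C
t=5: queue=[C,D,F,B,E,G] q_used=2 → run C
t=6: queue=[D,F,B,E,G,C] q_used=0 → run D
t=7: queue=[D,F,B,E,G,C,H] q_used=1 → run D
t=8: queue=[D,F,B,E,G,C,H] q_used=2 → run D
t=9: queue=[F,B,E,G,C,H,D] q_used=0 → run F
t=10: queue=[F,B,E,G,C,H,D] q_used=1 → run F
t=11: queue=[F,B,E,G,C,H,D] q_used=2 → run F
t=12: queue=[B,E,G,C,H,D,F] q_used=0 → run B
t=13: queue=[B,E,G,C,H,D,F] q_used=1 → run B
t=14: queue=[E,G,C,H,D,F] q_used=0 → run E
t=15: queue=[E,G,C,H,D,F] q_used=1 → run E
t=16: queue=[G,C,H,D,F] q_used=0 → run G
t=17: queue=[G,C,H,D,F] q_used=1 → run G
t=18: queue=[C,H,D,F] q_used=0 → run C
t=19: queue=[C,H,D,F] q_used=1 → run C
t=20: queue=[C,H,D,F] q_used=2 → run C
t=21: queue=[H,D,F] q_used=0 → run H
t=22: queue=[H,D,F] q_used=1 → run H
t=23: queue=[H,D,F] q_used=2 → run H
t=24: queue=[D,F] q_used=0 → run D
t=25: queue=[F] q_used=0 → run F
t=26: queue=[F] q_used=1 → run F
t=27: queue=[F] q_used=2 → run F
t=28: queue=[F] q_used=0 → run F
t=29: (idle)
t=30: (idle)
t=31: (idle)
t=32: (idle)
t=33: (idle)
t=34: (idle)
t=35: (idle)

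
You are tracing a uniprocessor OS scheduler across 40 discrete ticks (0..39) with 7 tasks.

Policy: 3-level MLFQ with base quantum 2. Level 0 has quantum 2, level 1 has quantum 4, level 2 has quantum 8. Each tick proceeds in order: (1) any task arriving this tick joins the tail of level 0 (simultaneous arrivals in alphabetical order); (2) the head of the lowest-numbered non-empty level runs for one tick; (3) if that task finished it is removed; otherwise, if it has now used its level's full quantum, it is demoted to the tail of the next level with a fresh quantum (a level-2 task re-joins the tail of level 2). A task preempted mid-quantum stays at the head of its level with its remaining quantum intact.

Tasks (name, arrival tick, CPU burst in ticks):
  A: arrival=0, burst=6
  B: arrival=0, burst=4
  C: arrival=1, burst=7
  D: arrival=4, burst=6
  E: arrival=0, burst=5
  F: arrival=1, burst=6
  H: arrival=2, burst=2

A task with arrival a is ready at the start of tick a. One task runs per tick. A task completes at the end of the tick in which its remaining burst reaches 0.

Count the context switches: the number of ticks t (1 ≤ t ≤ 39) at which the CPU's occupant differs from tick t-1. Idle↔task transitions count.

t=0: L0/L1/L2 = ABE/-/- → run A
t=1: L0/L1/L2 = ABECF/-/- → run A
t=2: L0/L1/L2 = BECFH/A/- → run B
t=3: L0/L1/L2 = BECFH/A/- → run B
t=4: L0/L1/L2 = ECFHD/AB/- → run E
t=5: L0/L1/L2 = ECFHD/AB/- → run E
t=6: L0/L1/L2 = CFHD/ABE/- → run C
t=7: L0/L1/L2 = CFHD/ABE/- → run C
t=8: L0/L1/L2 = FHD/ABEC/- → run F
t=9: L0/L1/L2 = FHD/ABEC/- → run F
t=10: L0/L1/L2 = HD/ABECF/- → run H
t=11: L0/L1/L2 = HD/ABECF/- → run H
t=12: L0/L1/L2 = D/ABECF/- → run D
t=13: L0/L1/L2 = D/ABECF/- → run D
t=14: L0/L1/L2 = -/ABECFD/- → run A
t=15: L0/L1/L2 = -/ABECFD/- → run A
t=16: L0/L1/L2 = -/ABECFD/- → run A
t=17: L0/L1/L2 = -/ABECFD/- → run A
t=18: L0/L1/L2 = -/BECFD/- → run B
t=19: L0/L1/L2 = -/BECFD/- → run B
t=20: L0/L1/L2 = -/ECFD/- → run E
t=21: L0/L1/L2 = -/ECFD/- → run E
t=22: L0/L1/L2 = -/ECFD/- → run E
t=23: L0/L1/L2 = -/CFD/- → run C
t=24: L0/L1/L2 = -/CFD/- → run C
t=25: L0/L1/L2 = -/CFD/- → run C
t=26: L0/L1/L2 = -/CFD/- → run C
t=27: L0/L1/L2 = -/FD/C → run F
t=28: L0/L1/L2 = -/FD/C → run F
t=29: L0/L1/L2 = -/FD/C → run F
t=30: L0/L1/L2 = -/FD/C → run F
t=31: L0/L1/L2 = -/D/C → run D
t=32: L0/L1/L2 = -/D/C → run D
t=33: L0/L1/L2 = -/D/C → run D
t=34: L0/L1/L2 = -/D/C → run D
t=35: L0/L1/L2 = -/-/C → run C
t=36: (idle)
t=37: (idle)
t=38: (idle)
t=39: (idle)

context switches = 14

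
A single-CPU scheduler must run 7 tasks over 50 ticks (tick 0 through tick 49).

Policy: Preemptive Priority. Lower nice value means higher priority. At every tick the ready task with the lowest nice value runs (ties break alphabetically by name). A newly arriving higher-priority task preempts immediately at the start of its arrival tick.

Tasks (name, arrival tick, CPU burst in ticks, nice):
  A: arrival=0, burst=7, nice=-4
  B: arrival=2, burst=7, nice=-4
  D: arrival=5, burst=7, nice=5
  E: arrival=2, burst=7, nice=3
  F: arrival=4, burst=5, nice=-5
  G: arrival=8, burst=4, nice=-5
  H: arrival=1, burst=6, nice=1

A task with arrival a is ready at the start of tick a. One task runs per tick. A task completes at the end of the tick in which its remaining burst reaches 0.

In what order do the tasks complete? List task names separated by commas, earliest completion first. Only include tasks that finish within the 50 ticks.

t=0: ready={A} → run A
t=1: ready={A,H} → run A
t=2: ready={A,B,E,H} → run A
t=3: ready={A,B,E,H} → run A
t=4: ready={A,B,E,F,H} → run F
t=5: ready={A,B,D,E,F,H} → run F
t=6: ready={A,B,D,E,F,H} → run F
t=7: ready={A,B,D,E,F,H} → run F
t=8: ready={A,B,D,E,F,G,H} → run F
t=9: ready={A,B,D,E,G,H} → run G
t=10: ready={A,B,D,E,G,H} → run G
t=11: ready={A,B,D,E,G,H} → run G
t=12: ready={A,B,D,E,G,H} → run G
t=13: ready={A,B,D,E,H} → run A
t=14: ready={A,B,D,E,H} → run A
t=15: ready={A,B,D,E,H} → run A
t=16: ready={B,D,E,H} → run B
t=17: ready={B,D,E,H} → run B
t=18: ready={B,D,E,H} → run B
t=19: ready={B,D,E,H} → run B
t=20: ready={B,D,E,H} → run B
t=21: ready={B,D,E,H} → run B
t=22: ready={B,D,E,H} → run B
t=23: ready={D,E,H} → run H
t=24: ready={D,E,H} → run H
t=25: ready={D,E,H} → run H
t=26: ready={D,E,H} → run H
t=27: ready={D,E,H} → run H
t=28: ready={D,E,H} → run H
t=29: ready={D,E} → run E
t=30: ready={D,E} → run E
t=31: ready={D,E} → run E
t=32: ready={D,E} → run E
t=33: ready={D,E} → run E
t=34: ready={D,E} → run E
t=35: ready={D,E} → run E
t=36: ready={D} → run D
t=37: ready={D} → run D
t=38: ready={D} → run D
t=39: ready={D} → run D
t=40: ready={D} → run D
t=41: ready={D} → run D
t=42: ready={D} → run D
t=43: (idle)
t=44: (idle)
t=45: (idle)
t=46: (idle)
t=47: (idle)
t=48: (idle)
t=49: (idle)

completion order = F, G, A, B, H, E, D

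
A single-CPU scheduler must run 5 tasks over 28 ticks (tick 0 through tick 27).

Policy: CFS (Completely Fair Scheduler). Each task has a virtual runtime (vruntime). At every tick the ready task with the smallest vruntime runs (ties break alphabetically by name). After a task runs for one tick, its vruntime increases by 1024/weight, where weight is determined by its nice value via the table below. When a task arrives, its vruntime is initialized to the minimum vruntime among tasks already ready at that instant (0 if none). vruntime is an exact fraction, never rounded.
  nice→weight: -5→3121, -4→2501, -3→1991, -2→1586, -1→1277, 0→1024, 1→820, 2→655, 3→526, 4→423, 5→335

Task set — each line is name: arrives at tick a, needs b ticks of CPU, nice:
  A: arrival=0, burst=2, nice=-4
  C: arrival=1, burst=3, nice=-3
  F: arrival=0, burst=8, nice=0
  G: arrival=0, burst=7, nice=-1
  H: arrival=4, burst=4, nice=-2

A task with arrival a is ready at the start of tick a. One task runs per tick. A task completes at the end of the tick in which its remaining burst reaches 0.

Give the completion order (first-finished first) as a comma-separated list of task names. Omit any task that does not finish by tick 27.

completion order = A, C, H, G, F

t=0: vr[A=0 F=0 G=0] → run A
t=1: vr[A=1024/2501 C=0 F=0 G=0] → run C
t=2: vr[A=1024/2501 C=1024/1991 F=0 G=0] → run F
t=3: vr[A=1024/2501 C=1024/1991 F=1 G=0] → run G
t=4: vr[A=1024/2501 C=1024/1991 F=1 G=1024/1277 H=1024/2501] → run A
t=5: vr[C=1024/1991 F=1 G=1024/1277 H=1024/2501] → run H
t=6: vr[C=1024/1991 F=1 G=1024/1277 H=34304/32513] → run C
t=7: vr[C=2048/1991 F=1 G=1024/1277 H=34304/32513] → run G
t=8: vr[C=2048/1991 F=1 G=2048/1277 H=34304/32513] → run F
t=9: vr[C=2048/1991 F=2 G=2048/1277 H=34304/32513] → run C
t=10: vr[F=2 G=2048/1277 H=34304/32513] → run H
t=11: vr[F=2 G=2048/1277 H=55296/32513] → run G
t=12: vr[F=2 G=3072/1277 H=55296/32513] → run H
t=13: vr[F=2 G=3072/1277 H=76288/32513] → run F
t=14: vr[F=3 G=3072/1277 H=76288/32513] → run H
t=15: vr[F=3 G=3072/1277] → run G
t=16: vr[F=3 G=4096/1277] → run F
t=17: vr[F=4 G=4096/1277] → run G
t=18: vr[F=4 G=5120/1277] → run F
t=19: vr[F=5 G=5120/1277] → run G
t=20: vr[F=5 G=6144/1277] → run G
t=21: vr[F=5] → run F
t=22: vr[F=6] → run F
t=23: vr[F=7] → run F
t=24: (idle)
t=25: (idle)
t=26: (idle)
t=27: (idle)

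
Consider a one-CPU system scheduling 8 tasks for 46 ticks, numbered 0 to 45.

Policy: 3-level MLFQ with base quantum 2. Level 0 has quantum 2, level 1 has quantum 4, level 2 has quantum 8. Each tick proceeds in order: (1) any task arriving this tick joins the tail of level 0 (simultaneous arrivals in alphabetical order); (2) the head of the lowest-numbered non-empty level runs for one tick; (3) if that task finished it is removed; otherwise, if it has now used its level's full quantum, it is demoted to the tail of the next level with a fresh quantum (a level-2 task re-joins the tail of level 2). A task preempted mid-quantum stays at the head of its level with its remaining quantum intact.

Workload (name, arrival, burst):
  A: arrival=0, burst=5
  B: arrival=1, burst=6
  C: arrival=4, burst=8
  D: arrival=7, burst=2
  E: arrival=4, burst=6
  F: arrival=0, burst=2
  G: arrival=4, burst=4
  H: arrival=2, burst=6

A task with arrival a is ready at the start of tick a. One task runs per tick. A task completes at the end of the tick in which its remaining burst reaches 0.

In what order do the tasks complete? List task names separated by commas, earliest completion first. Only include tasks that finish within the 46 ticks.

completion order = F, D, A, B, H, E, G, C

t=0: L0/L1/L2 = AF/-/- → run A
t=1: L0/L1/L2 = AFB/-/- → run A
t=2: L0/L1/L2 = FBH/A/- → run F
t=3: L0/L1/L2 = FBH/A/- → run F
t=4: L0/L1/L2 = BHCEG/A/- → run B
t=5: L0/L1/L2 = BHCEG/A/- → run B
t=6: L0/L1/L2 = HCEG/AB/- → run H
t=7: L0/L1/L2 = HCEGD/AB/- → run H
t=8: L0/L1/L2 = CEGD/ABH/- → run C
t=9: L0/L1/L2 = CEGD/ABH/- → run C
t=10: L0/L1/L2 = EGD/ABHC/- → run E
t=11: L0/L1/L2 = EGD/ABHC/- → run E
t=12: L0/L1/L2 = GD/ABHCE/- → run G
t=13: L0/L1/L2 = GD/ABHCE/- → run G
t=14: L0/L1/L2 = D/ABHCEG/- → run D
t=15: L0/L1/L2 = D/ABHCEG/- → run D
t=16: L0/L1/L2 = -/ABHCEG/- → run A
t=17: L0/L1/L2 = -/ABHCEG/- → run A
t=18: L0/L1/L2 = -/ABHCEG/- → run A
t=19: L0/L1/L2 = -/BHCEG/- → run B
t=20: L0/L1/L2 = -/BHCEG/- → run B
t=21: L0/L1/L2 = -/BHCEG/- → run B
t=22: L0/L1/L2 = -/BHCEG/- → run B
t=23: L0/L1/L2 = -/HCEG/- → run H
t=24: L0/L1/L2 = -/HCEG/- → run H
t=25: L0/L1/L2 = -/HCEG/- → run H
t=26: L0/L1/L2 = -/HCEG/- → run H
t=27: L0/L1/L2 = -/CEG/- → run C
t=28: L0/L1/L2 = -/CEG/- → run C
t=29: L0/L1/L2 = -/CEG/- → run C
t=30: L0/L1/L2 = -/CEG/- → run C
t=31: L0/L1/L2 = -/EG/C → run E
t=32: L0/L1/L2 = -/EG/C → run E
t=33: L0/L1/L2 = -/EG/C → run E
t=34: L0/L1/L2 = -/EG/C → run E
t=35: L0/L1/L2 = -/G/C → run G
t=36: L0/L1/L2 = -/G/C → run G
t=37: L0/L1/L2 = -/-/C → run C
t=38: L0/L1/L2 = -/-/C → run C
t=39: (idle)
t=40: (idle)
t=41: (idle)
t=42: (idle)
t=43: (idle)
t=44: (idle)
t=45: (idle)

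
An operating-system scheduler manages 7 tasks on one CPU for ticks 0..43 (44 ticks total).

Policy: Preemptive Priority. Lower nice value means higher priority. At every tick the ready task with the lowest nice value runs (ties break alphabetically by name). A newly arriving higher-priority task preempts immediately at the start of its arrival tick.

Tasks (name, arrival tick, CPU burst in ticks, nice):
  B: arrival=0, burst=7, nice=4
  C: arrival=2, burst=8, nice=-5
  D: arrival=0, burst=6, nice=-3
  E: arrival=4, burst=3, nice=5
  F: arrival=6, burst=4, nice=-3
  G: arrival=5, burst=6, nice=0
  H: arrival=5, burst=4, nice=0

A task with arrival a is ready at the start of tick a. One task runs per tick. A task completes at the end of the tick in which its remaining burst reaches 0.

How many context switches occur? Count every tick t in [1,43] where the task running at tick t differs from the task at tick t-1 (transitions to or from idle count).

context switches = 8

t=0: ready={B,D} → run D
t=1: ready={B,D} → run D
t=2: ready={B,C,D} → run C
t=3: ready={B,C,D} → run C
t=4: ready={B,C,D,E} → run C
t=5: ready={B,C,D,E,G,H} → run C
t=6: ready={B,C,D,E,F,G,H} → run C
t=7: ready={B,C,D,E,F,G,H} → run C
t=8: ready={B,C,D,E,F,G,H} → run C
t=9: ready={B,C,D,E,F,G,H} → run C
t=10: ready={B,D,E,F,G,H} → run D
t=11: ready={B,D,E,F,G,H} → run D
t=12: ready={B,D,E,F,G,H} → run D
t=13: ready={B,D,E,F,G,H} → run D
t=14: ready={B,E,F,G,H} → run F
t=15: ready={B,E,F,G,H} → run F
t=16: ready={B,E,F,G,H} → run F
t=17: ready={B,E,F,G,H} → run F
t=18: ready={B,E,G,H} → run G
t=19: ready={B,E,G,H} → run G
t=20: ready={B,E,G,H} → run G
t=21: ready={B,E,G,H} → run G
t=22: ready={B,E,G,H} → run G
t=23: ready={B,E,G,H} → run G
t=24: ready={B,E,H} → run H
t=25: ready={B,E,H} → run H
t=26: ready={B,E,H} → run H
t=27: ready={B,E,H} → run H
t=28: ready={B,E} → run B
t=29: ready={B,E} → run B
t=30: ready={B,E} → run B
t=31: ready={B,E} → run B
t=32: ready={B,E} → run B
t=33: ready={B,E} → run B
t=34: ready={B,E} → run B
t=35: ready={E} → run E
t=36: ready={E} → run E
t=37: ready={E} → run E
t=38: (idle)
t=39: (idle)
t=40: (idle)
t=41: (idle)
t=42: (idle)
t=43: (idle)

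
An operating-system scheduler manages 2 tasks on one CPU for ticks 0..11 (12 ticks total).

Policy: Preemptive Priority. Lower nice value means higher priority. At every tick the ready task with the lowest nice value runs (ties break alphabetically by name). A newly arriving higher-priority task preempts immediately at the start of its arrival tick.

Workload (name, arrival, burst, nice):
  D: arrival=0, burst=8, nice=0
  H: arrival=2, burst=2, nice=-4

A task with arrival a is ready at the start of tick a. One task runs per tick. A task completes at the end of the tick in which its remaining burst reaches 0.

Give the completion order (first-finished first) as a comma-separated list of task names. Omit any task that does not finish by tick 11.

completion order = H, D

t=0: ready={D} → run D
t=1: ready={D} → run D
t=2: ready={D,H} → run H
t=3: ready={D,H} → run H
t=4: ready={D} → run D
t=5: ready={D} → run D
t=6: ready={D} → run D
t=7: ready={D} → run D
t=8: ready={D} → run D
t=9: ready={D} → run D
t=10: (idle)
t=11: (idle)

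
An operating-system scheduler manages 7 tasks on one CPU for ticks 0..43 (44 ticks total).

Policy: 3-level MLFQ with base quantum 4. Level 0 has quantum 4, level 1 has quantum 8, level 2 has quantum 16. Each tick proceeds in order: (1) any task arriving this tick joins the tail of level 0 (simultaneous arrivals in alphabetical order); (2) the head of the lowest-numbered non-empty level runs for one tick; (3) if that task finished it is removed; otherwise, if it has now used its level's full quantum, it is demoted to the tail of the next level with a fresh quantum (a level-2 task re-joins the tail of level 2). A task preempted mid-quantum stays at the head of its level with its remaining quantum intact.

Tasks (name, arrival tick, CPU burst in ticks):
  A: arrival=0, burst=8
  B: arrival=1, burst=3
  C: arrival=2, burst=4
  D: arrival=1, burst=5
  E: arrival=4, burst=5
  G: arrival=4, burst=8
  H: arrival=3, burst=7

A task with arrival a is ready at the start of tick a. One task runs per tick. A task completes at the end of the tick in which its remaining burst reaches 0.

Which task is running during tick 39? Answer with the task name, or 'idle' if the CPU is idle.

t=0: L0/L1/L2 = A/-/- → run A
t=1: L0/L1/L2 = ABD/-/- → run A
t=2: L0/L1/L2 = ABDC/-/- → run A
t=3: L0/L1/L2 = ABDCH/-/- → run A
t=4: L0/L1/L2 = BDCHEG/A/- → run B
t=5: L0/L1/L2 = BDCHEG/A/- → run B
t=6: L0/L1/L2 = BDCHEG/A/- → run B
t=7: L0/L1/L2 = DCHEG/A/- → run D
t=8: L0/L1/L2 = DCHEG/A/- → run D
t=9: L0/L1/L2 = DCHEG/A/- → run D
t=10: L0/L1/L2 = DCHEG/A/- → run D
t=11: L0/L1/L2 = CHEG/AD/- → run C
t=12: L0/L1/L2 = CHEG/AD/- → run C
t=13: L0/L1/L2 = CHEG/AD/- → run C
t=14: L0/L1/L2 = CHEG/AD/- → run C
t=15: L0/L1/L2 = HEG/AD/- → run H
t=16: L0/L1/L2 = HEG/AD/- → run H
t=17: L0/L1/L2 = HEG/AD/- → run H
t=18: L0/L1/L2 = HEG/AD/- → run H
t=19: L0/L1/L2 = EG/ADH/- → run E
t=20: L0/L1/L2 = EG/ADH/- → run E
t=21: L0/L1/L2 = EG/ADH/- → run E
t=22: L0/L1/L2 = EG/ADH/- → run E
t=23: L0/L1/L2 = G/ADHE/- → run G
t=24: L0/L1/L2 = G/ADHE/- → run G
t=25: L0/L1/L2 = G/ADHE/- → run G
t=26: L0/L1/L2 = G/ADHE/- → run G
t=27: L0/L1/L2 = -/ADHEG/- → run A
t=28: L0/L1/L2 = -/ADHEG/- → run A
t=29: L0/L1/L2 = -/ADHEG/- → run A
t=30: L0/L1/L2 = -/ADHEG/- → run A
t=31: L0/L1/L2 = -/DHEG/- → run D
t=32: L0/L1/L2 = -/HEG/- → run H
t=33: L0/L1/L2 = -/HEG/- → run H
t=34: L0/L1/L2 = -/HEG/- → run H
t=35: L0/L1/L2 = -/EG/- → run E
t=36: L0/L1/L2 = -/G/- → run G
t=37: L0/L1/L2 = -/G/- → run G
t=38: L0/L1/L2 = -/G/- → run G
t=39: L0/L1/L2 = -/G/- → run G
t=40: (idle)
t=41: (idle)
t=42: (idle)
t=43: (idle)

running at tick 39 = G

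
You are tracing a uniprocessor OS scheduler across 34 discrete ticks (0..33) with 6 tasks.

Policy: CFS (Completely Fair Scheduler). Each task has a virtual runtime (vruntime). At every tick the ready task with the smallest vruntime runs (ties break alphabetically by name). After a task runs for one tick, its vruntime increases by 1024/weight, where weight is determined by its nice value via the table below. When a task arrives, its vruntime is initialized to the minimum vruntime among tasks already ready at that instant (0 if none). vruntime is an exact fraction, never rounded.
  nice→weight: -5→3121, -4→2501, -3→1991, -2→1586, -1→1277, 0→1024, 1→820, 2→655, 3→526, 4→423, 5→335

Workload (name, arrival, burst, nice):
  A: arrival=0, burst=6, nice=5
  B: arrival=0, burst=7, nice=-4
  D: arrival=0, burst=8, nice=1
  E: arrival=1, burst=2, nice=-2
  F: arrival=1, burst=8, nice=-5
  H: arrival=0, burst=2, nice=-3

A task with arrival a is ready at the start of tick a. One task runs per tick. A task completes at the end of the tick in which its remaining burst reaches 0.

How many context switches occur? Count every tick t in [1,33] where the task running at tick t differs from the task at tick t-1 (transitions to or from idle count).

t=0: vr[A=0 B=0 D=0 H=0] → run A
t=1: vr[A=1024/335 B=0 D=0 E=0 F=0 H=0] → run B
t=2: vr[A=1024/335 B=1024/2501 D=0 E=0 F=0 H=0] → run D
t=3: vr[A=1024/335 B=1024/2501 D=256/205 E=0 F=0 H=0] → run E
t=4: vr[A=1024/335 B=1024/2501 D=256/205 E=512/793 F=0 H=0] → run F
t=5: vr[A=1024/335 B=1024/2501 D=256/205 E=512/793 F=1024/3121 H=0] → run H
t=6: vr[A=1024/335 B=1024/2501 D=256/205 E=512/793 F=1024/3121 H=1024/1991] → run F
t=7: vr[A=1024/335 B=1024/2501 D=256/205 E=512/793 F=2048/3121 H=1024/1991] → run B
t=8: vr[A=1024/335 B=2048/2501 D=256/205 E=512/793 F=2048/3121 H=1024/1991] → run H
t=9: vr[A=1024/335 B=2048/2501 D=256/205 E=512/793 F=2048/3121] → run E
t=10: vr[A=1024/335 B=2048/2501 D=256/205 F=2048/3121] → run F
t=11: vr[A=1024/335 B=2048/2501 D=256/205 F=3072/3121] → run B
t=12: vr[A=1024/335 B=3072/2501 D=256/205 F=3072/3121] → run F
t=13: vr[A=1024/335 B=3072/2501 D=256/205 F=4096/3121] → run B
t=14: vr[A=1024/335 B=4096/2501 D=256/205 F=4096/3121] → run D
t=15: vr[A=1024/335 B=4096/2501 D=512/205 F=4096/3121] → run F
t=16: vr[A=1024/335 B=4096/2501 D=512/205 F=5120/3121] → run B
t=17: vr[A=1024/335 B=5120/2501 D=512/205 F=5120/3121] → run F
t=18: vr[A=1024/335 B=5120/2501 D=512/205 F=6144/3121] → run F
t=19: vr[A=1024/335 B=5120/2501 D=512/205 F=7168/3121] → run B
t=20: vr[A=1024/335 B=6144/2501 D=512/205 F=7168/3121] → run F
t=21: vr[A=1024/335 B=6144/2501 D=512/205] → run B
t=22: vr[A=1024/335 D=512/205] → run D
t=23: vr[A=1024/335 D=768/205] → run A
t=24: vr[A=2048/335 D=768/205] → run D
t=25: vr[A=2048/335 D=1024/205] → run D
t=26: vr[A=2048/335 D=256/41] → run A
t=27: vr[A=3072/335 D=256/41] → run D
t=28: vr[A=3072/335 D=1536/205] → run D
t=29: vr[A=3072/335 D=1792/205] → run D
t=30: vr[A=3072/335] → run A
t=31: vr[A=4096/335] → run A
t=32: vr[A=1024/67] → run A
t=33: (idle)

context switches = 27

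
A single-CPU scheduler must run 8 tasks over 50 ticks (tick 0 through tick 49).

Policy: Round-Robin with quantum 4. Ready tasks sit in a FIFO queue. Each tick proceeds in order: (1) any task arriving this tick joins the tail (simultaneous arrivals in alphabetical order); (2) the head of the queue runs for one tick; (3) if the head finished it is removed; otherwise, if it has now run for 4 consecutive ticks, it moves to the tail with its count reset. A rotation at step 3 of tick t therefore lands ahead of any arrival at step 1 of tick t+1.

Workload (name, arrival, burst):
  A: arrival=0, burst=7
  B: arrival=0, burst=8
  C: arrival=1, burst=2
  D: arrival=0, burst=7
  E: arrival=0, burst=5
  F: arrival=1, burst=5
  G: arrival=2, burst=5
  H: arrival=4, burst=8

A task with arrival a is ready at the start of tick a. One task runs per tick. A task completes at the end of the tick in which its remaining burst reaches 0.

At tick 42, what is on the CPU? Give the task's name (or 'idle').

running at tick 42 = G

t=0: queue=[A,B,D,E] q_used=0 → run A
t=1: queue=[A,B,D,E,C,F] q_used=1 → run A
t=2: queue=[A,B,D,E,C,F,G] q_used=2 → run A
t=3: queue=[A,B,D,E,C,F,G] q_used=3 → run A
t=4: queue=[B,D,E,C,F,G,A,H] q_used=0 → run B
t=5: queue=[B,D,E,C,F,G,A,H] q_used=1 → run B
t=6: queue=[B,D,E,C,F,G,A,H] q_used=2 → run B
t=7: queue=[B,D,E,C,F,G,A,H] q_used=3 → run B
t=8: queue=[D,E,C,F,G,A,H,B] q_used=0 → run D
t=9: queue=[D,E,C,F,G,A,H,B] q_used=1 → run D
t=10: queue=[D,E,C,F,G,A,H,B] q_used=2 → run D
t=11: queue=[D,E,C,F,G,A,H,B] q_used=3 → run D
t=12: queue=[E,C,F,G,A,H,B,D] q_used=0 → run E
t=13: queue=[E,C,F,G,A,H,B,D] q_used=1 → run E
t=14: queue=[E,C,F,G,A,H,B,D] q_used=2 → run E
t=15: queue=[E,C,F,G,A,H,B,D] q_used=3 → run E
t=16: queue=[C,F,G,A,H,B,D,E] q_used=0 → run C
t=17: queue=[C,F,G,A,H,B,D,E] q_used=1 → run C
t=18: queue=[F,G,A,H,B,D,E] q_used=0 → run F
t=19: queue=[F,G,A,H,B,D,E] q_used=1 → run F
t=20: queue=[F,G,A,H,B,D,E] q_used=2 → run F
t=21: queue=[F,G,A,H,B,D,E] q_used=3 → run F
t=22: queue=[G,A,H,B,D,E,F] q_used=0 → run G
t=23: queue=[G,A,H,B,D,E,F] q_used=1 → run G
t=24: queue=[G,A,H,B,D,E,F] q_used=2 → run G
t=25: queue=[G,A,H,B,D,E,F] q_used=3 → run G
t=26: queue=[A,H,B,D,E,F,G] q_used=0 → run A
t=27: queue=[A,H,B,D,E,F,G] q_used=1 → run A
t=28: queue=[A,H,B,D,E,F,G] q_used=2 → run A
t=29: queue=[H,B,D,E,F,G] q_used=0 → run H
t=30: queue=[H,B,D,E,F,G] q_used=1 → run H
t=31: queue=[H,B,D,E,F,G] q_used=2 → run H
t=32: queue=[H,B,D,E,F,G] q_used=3 → run H
t=33: queue=[B,D,E,F,G,H] q_used=0 → run B
t=34: queue=[B,D,E,F,G,H] q_used=1 → run B
t=35: queue=[B,D,E,F,G,H] q_used=2 → run B
t=36: queue=[B,D,E,F,G,H] q_used=3 → run B
t=37: queue=[D,E,F,G,H] q_used=0 → run D
t=38: queue=[D,E,F,G,H] q_used=1 → run D
t=39: queue=[D,E,F,G,H] q_used=2 → run D
t=40: queue=[E,F,G,H] q_used=0 → run E
t=41: queue=[F,G,H] q_used=0 → run F
t=42: queue=[G,H] q_used=0 → run G
t=43: queue=[H] q_used=0 → run H
t=44: queue=[H] q_used=1 → run H
t=45: queue=[H] q_used=2 → run H
t=46: queue=[H] q_used=3 → run H
t=47: (idle)
t=48: (idle)
t=49: (idle)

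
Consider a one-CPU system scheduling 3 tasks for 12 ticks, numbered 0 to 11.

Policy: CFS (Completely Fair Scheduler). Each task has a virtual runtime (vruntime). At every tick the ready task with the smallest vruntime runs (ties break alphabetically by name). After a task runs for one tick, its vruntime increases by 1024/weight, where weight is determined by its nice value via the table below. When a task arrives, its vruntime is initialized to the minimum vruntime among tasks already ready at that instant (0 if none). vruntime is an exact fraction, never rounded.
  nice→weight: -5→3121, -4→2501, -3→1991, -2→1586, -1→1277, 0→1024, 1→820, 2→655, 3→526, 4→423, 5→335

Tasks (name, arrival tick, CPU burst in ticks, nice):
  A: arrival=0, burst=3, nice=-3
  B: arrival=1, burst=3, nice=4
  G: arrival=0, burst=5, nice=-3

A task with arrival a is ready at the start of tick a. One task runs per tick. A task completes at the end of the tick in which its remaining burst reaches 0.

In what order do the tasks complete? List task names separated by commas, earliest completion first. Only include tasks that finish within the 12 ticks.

completion order = A, G, B

t=0: vr[A=0 G=0] → run A
t=1: vr[A=1024/1991 B=0 G=0] → run B
t=2: vr[A=1024/1991 B=1024/423 G=0] → run G
t=3: vr[A=1024/1991 B=1024/423 G=1024/1991] → run A
t=4: vr[A=2048/1991 B=1024/423 G=1024/1991] → run G
t=5: vr[A=2048/1991 B=1024/423 G=2048/1991] → run A
t=6: vr[B=1024/423 G=2048/1991] → run G
t=7: vr[B=1024/423 G=3072/1991] → run G
t=8: vr[B=1024/423 G=4096/1991] → run G
t=9: vr[B=1024/423] → run B
t=10: vr[B=2048/423] → run B
t=11: (idle)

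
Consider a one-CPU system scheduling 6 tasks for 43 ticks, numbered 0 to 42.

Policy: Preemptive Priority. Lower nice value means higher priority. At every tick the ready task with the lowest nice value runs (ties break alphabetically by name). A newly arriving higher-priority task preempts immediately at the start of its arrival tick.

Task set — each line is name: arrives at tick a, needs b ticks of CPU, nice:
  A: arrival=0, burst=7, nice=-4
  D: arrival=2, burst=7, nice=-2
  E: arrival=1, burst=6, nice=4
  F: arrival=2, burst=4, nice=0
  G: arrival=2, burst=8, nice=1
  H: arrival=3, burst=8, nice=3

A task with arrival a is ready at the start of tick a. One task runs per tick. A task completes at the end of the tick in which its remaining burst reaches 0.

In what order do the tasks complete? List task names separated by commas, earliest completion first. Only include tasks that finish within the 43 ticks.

t=0: ready={A} → run A
t=1: ready={A,E} → run A
t=2: ready={A,D,E,F,G} → run A
t=3: ready={A,D,E,F,G,H} → run A
t=4: ready={A,D,E,F,G,H} → run A
t=5: ready={A,D,E,F,G,H} → run A
t=6: ready={A,D,E,F,G,H} → run A
t=7: ready={D,E,F,G,H} → run D
t=8: ready={D,E,F,G,H} → run D
t=9: ready={D,E,F,G,H} → run D
t=10: ready={D,E,F,G,H} → run D
t=11: ready={D,E,F,G,H} → run D
t=12: ready={D,E,F,G,H} → run D
t=13: ready={D,E,F,G,H} → run D
t=14: ready={E,F,G,H} → run F
t=15: ready={E,F,G,H} → run F
t=16: ready={E,F,G,H} → run F
t=17: ready={E,F,G,H} → run F
t=18: ready={E,G,H} → run G
t=19: ready={E,G,H} → run G
t=20: ready={E,G,H} → run G
t=21: ready={E,G,H} → run G
t=22: ready={E,G,H} → run G
t=23: ready={E,G,H} → run G
t=24: ready={E,G,H} → run G
t=25: ready={E,G,H} → run G
t=26: ready={E,H} → run H
t=27: ready={E,H} → run H
t=28: ready={E,H} → run H
t=29: ready={E,H} → run H
t=30: ready={E,H} → run H
t=31: ready={E,H} → run H
t=32: ready={E,H} → run H
t=33: ready={E,H} → run H
t=34: ready={E} → run E
t=35: ready={E} → run E
t=36: ready={E} → run E
t=37: ready={E} → run E
t=38: ready={E} → run E
t=39: ready={E} → run E
t=40: (idle)
t=41: (idle)
t=42: (idle)

completion order = A, D, F, G, H, E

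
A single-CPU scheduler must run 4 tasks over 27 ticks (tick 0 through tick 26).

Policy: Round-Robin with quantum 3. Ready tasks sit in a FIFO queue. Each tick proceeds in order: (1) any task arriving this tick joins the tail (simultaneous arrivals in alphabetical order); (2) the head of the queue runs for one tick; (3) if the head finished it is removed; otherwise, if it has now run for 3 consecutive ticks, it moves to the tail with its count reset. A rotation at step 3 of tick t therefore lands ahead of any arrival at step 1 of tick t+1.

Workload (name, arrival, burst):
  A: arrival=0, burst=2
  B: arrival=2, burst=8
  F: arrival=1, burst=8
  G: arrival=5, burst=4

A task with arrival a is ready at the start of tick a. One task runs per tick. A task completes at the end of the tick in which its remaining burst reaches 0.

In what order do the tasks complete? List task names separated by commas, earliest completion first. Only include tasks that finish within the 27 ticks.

t=0: queue=[A] q_used=0 → run A
t=1: queue=[A,F] q_used=1 → run A
t=2: queue=[F,B] q_used=0 → run F
t=3: queue=[F,B] q_used=1 → run F
t=4: queue=[F,B] q_used=2 → run F
t=5: queue=[B,F,G] q_used=0 → run B
t=6: queue=[B,F,G] q_used=1 → run B
t=7: queue=[B,F,G] q_used=2 → run B
t=8: queue=[F,G,B] q_used=0 → run F
t=9: queue=[F,G,B] q_used=1 → run F
t=10: queue=[F,G,B] q_used=2 → run F
t=11: queue=[G,B,F] q_used=0 → run G
t=12: queue=[G,B,F] q_used=1 → run G
t=13: queue=[G,B,F] q_used=2 → run G
t=14: queue=[B,F,G] q_used=0 → run B
t=15: queue=[B,F,G] q_used=1 → run B
t=16: queue=[B,F,G] q_used=2 → run B
t=17: queue=[F,G,B] q_used=0 → run F
t=18: queue=[F,G,B] q_used=1 → run F
t=19: queue=[G,B] q_used=0 → run G
t=20: queue=[B] q_used=0 → run B
t=21: queue=[B] q_used=1 → run B
t=22: (idle)
t=23: (idle)
t=24: (idle)
t=25: (idle)
t=26: (idle)

completion order = A, F, G, B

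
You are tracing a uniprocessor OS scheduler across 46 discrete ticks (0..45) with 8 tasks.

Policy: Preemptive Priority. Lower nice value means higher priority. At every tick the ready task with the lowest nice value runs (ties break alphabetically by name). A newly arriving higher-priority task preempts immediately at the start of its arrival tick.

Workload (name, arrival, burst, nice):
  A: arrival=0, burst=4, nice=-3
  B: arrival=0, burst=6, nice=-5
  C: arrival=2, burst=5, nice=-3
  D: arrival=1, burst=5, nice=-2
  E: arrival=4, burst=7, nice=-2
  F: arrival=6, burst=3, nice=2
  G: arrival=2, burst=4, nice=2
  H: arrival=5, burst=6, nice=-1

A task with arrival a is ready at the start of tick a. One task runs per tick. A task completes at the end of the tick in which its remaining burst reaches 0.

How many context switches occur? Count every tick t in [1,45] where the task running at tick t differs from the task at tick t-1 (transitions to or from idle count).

t=0: ready={A,B} → run B
t=1: ready={A,B,D} → run B
t=2: ready={A,B,C,D,G} → run B
t=3: ready={A,B,C,D,G} → run B
t=4: ready={A,B,C,D,E,G} → run B
t=5: ready={A,B,C,D,E,G,H} → run B
t=6: ready={A,C,D,E,F,G,H} → run A
t=7: ready={A,C,D,E,F,G,H} → run A
t=8: ready={A,C,D,E,F,G,H} → run A
t=9: ready={A,C,D,E,F,G,H} → run A
t=10: ready={C,D,E,F,G,H} → run C
t=11: ready={C,D,E,F,G,H} → run C
t=12: ready={C,D,E,F,G,H} → run C
t=13: ready={C,D,E,F,G,H} → run C
t=14: ready={C,D,E,F,G,H} → run C
t=15: ready={D,E,F,G,H} → run D
t=16: ready={D,E,F,G,H} → run D
t=17: ready={D,E,F,G,H} → run D
t=18: ready={D,E,F,G,H} → run D
t=19: ready={D,E,F,G,H} → run D
t=20: ready={E,F,G,H} → run E
t=21: ready={E,F,G,H} → run E
t=22: ready={E,F,G,H} → run E
t=23: ready={E,F,G,H} → run E
t=24: ready={E,F,G,H} → run E
t=25: ready={E,F,G,H} → run E
t=26: ready={E,F,G,H} → run E
t=27: ready={F,G,H} → run H
t=28: ready={F,G,H} → run H
t=29: ready={F,G,H} → run H
t=30: ready={F,G,H} → run H
t=31: ready={F,G,H} → run H
t=32: ready={F,G,H} → run H
t=33: ready={F,G} → run F
t=34: ready={F,G} → run F
t=35: ready={F,G} → run F
t=36: ready={G} → run G
t=37: ready={G} → run G
t=38: ready={G} → run G
t=39: ready={G} → run G
t=40: (idle)
t=41: (idle)
t=42: (idle)
t=43: (idle)
t=44: (idle)
t=45: (idle)

context switches = 8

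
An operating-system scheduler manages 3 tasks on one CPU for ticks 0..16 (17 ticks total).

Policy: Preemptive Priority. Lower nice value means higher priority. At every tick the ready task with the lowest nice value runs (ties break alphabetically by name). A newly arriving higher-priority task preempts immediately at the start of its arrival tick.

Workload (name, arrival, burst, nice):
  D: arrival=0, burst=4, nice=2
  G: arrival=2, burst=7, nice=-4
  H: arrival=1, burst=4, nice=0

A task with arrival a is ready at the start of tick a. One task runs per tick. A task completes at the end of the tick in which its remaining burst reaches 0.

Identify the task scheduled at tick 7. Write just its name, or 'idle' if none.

running at tick 7 = G

t=0: ready={D} → run D
t=1: ready={D,H} → run H
t=2: ready={D,G,H} → run G
t=3: ready={D,G,H} → run G
t=4: ready={D,G,H} → run G
t=5: ready={D,G,H} → run G
t=6: ready={D,G,H} → run G
t=7: ready={D,G,H} → run G
t=8: ready={D,G,H} → run G
t=9: ready={D,H} → run H
t=10: ready={D,H} → run H
t=11: ready={D,H} → run H
t=12: ready={D} → run D
t=13: ready={D} → run D
t=14: ready={D} → run D
t=15: (idle)
t=16: (idle)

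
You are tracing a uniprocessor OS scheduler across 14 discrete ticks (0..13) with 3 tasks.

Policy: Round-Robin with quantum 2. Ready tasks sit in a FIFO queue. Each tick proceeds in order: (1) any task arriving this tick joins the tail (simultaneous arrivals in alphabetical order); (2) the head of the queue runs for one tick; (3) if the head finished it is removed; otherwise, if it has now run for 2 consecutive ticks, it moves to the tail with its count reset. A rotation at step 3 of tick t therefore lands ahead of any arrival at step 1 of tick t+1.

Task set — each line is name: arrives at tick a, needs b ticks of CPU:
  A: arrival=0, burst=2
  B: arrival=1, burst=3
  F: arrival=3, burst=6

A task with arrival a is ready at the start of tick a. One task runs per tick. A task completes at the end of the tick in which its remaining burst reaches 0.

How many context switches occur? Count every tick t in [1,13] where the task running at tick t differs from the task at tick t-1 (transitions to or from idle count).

context switches = 5

t=0: queue=[A] q_used=0 → run A
t=1: queue=[A,B] q_used=1 → run A
t=2: queue=[B] q_used=0 → run B
t=3: queue=[B,F] q_used=1 → run B
t=4: queue=[F,B] q_used=0 → run F
t=5: queue=[F,B] q_used=1 → run F
t=6: queue=[B,F] q_used=0 → run B
t=7: queue=[F] q_used=0 → run F
t=8: queue=[F] q_used=1 → run F
t=9: queue=[F] q_used=0 → run F
t=10: queue=[F] q_used=1 → run F
t=11: (idle)
t=12: (idle)
t=13: (idle)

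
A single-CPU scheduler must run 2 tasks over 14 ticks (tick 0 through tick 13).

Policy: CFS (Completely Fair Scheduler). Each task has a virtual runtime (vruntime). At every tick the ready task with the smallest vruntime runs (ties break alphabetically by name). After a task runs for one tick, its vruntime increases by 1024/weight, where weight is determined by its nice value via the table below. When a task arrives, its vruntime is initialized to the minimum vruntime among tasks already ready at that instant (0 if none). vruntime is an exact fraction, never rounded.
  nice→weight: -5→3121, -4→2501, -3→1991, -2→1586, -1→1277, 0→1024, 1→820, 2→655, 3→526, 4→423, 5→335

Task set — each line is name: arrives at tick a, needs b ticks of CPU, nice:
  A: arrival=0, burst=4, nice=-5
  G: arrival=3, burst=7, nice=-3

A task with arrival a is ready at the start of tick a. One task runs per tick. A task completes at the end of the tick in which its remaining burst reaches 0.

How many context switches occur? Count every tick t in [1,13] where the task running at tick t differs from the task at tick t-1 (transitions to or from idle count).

context switches = 2

t=0: vr[A=0] → run A
t=1: vr[A=1024/3121] → run A
t=2: vr[A=2048/3121] → run A
t=3: vr[A=3072/3121 G=3072/3121] → run A
t=4: vr[G=3072/3121] → run G
t=5: vr[G=9312256/6213911] → run G
t=6: vr[G=12508160/6213911] → run G
t=7: vr[G=15704064/6213911] → run G
t=8: vr[G=18899968/6213911] → run G
t=9: vr[G=22095872/6213911] → run G
t=10: vr[G=25291776/6213911] → run G
t=11: (idle)
t=12: (idle)
t=13: (idle)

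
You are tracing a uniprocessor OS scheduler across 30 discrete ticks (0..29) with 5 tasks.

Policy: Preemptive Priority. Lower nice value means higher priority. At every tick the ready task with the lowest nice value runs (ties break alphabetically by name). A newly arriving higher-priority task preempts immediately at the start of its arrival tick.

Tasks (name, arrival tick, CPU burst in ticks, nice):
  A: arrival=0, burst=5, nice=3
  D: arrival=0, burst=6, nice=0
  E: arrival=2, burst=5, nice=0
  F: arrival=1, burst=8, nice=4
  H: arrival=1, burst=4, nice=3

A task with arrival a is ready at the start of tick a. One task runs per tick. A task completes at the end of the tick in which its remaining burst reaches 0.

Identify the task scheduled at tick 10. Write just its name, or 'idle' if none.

t=0: ready={A,D} → run D
t=1: ready={A,D,F,H} → run D
t=2: ready={A,D,E,F,H} → run D
t=3: ready={A,D,E,F,H} → run D
t=4: ready={A,D,E,F,H} → run D
t=5: ready={A,D,E,F,H} → run D
t=6: ready={A,E,F,H} → run E
t=7: ready={A,E,F,H} → run E
t=8: ready={A,E,F,H} → run E
t=9: ready={A,E,F,H} → run E
t=10: ready={A,E,F,H} → run E
t=11: ready={A,F,H} → run A
t=12: ready={A,F,H} → run A
t=13: ready={A,F,H} → run A
t=14: ready={A,F,H} → run A
t=15: ready={A,F,H} → run A
t=16: ready={F,H} → run H
t=17: ready={F,H} → run H
t=18: ready={F,H} → run H
t=19: ready={F,H} → run H
t=20: ready={F} → run F
t=21: ready={F} → run F
t=22: ready={F} → run F
t=23: ready={F} → run F
t=24: ready={F} → run F
t=25: ready={F} → run F
t=26: ready={F} → run F
t=27: ready={F} → run F
t=28: (idle)
t=29: (idle)

running at tick 10 = E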